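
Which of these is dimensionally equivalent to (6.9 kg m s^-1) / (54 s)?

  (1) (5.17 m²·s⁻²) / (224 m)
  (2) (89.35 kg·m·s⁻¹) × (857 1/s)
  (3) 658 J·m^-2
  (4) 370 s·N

(2)

Reference: [kg·m·s⁻¹] / [s] = kg·m·s⁻².
Each option:
  (1) [m²·s⁻²] / [m] = m·s⁻²
  (2) [kg·m·s⁻¹] · [s⁻¹] = kg·m·s⁻²  ← same
  (3) J·m⁻² = N·m·m⁻² = kg·s⁻²
  (4) N·s = kg·m·s⁻²·s = kg·m·s⁻¹
Only (2) matches kg·m·s⁻².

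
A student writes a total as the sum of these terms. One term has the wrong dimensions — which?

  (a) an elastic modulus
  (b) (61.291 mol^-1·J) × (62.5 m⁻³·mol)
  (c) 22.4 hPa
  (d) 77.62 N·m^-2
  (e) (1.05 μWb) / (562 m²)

In SI base units:
  (a) [elastic modulus] = kg·m⁻¹·s⁻²
  (b) [kg·m²·s⁻²·mol⁻¹] · [m⁻³·mol] = kg·m⁻¹·s⁻²
  (c) Pa = N·m⁻² = kg·m⁻¹·s⁻²
  (d) N·m⁻² = kg·m·s⁻²·m⁻² = kg·m⁻¹·s⁻²
  (e) [kg·m²·s⁻²·A⁻¹] / [m²] = kg·s⁻²·A⁻¹
All reduce to kg·m⁻¹·s⁻² except (e), which is kg·s⁻²·A⁻¹.

(e)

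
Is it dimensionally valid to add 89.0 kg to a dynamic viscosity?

Work out the base dimensions of each:
  89.0 kg:  kg
  a dynamic viscosity:  [dynamic viscosity] = kg·m⁻¹·s⁻¹
kg ≠ kg·m⁻¹·s⁻¹, so they cannot be added.

No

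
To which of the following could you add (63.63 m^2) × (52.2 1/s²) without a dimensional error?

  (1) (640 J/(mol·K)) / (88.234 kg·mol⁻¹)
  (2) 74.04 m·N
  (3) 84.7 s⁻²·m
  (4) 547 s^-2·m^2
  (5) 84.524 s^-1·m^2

Reference: [m²] · [s⁻²] = m²·s⁻².
Each option:
  (1) [kg·m²·s⁻²·K⁻¹·mol⁻¹] / [kg·mol⁻¹] = m²·s⁻²·K⁻¹
  (2) N·m = kg·m·s⁻²·m = kg·m²·s⁻²
  (3) m·s⁻²
  (4) m²·s⁻²  ← same
  (5) m²·s⁻¹
Only (4) matches m²·s⁻².

(4)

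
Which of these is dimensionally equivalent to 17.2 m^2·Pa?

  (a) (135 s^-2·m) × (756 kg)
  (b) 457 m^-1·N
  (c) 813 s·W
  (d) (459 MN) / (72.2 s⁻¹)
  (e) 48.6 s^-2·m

(a)

Reference: Pa·m² = N·m⁻²·m² = kg·m·s⁻².
Each option:
  (a) [m·s⁻²] · [kg] = kg·m·s⁻²  ← same
  (b) N·m⁻¹ = kg·m·s⁻²·m⁻¹ = kg·s⁻²
  (c) W·s = J·s⁻¹·s = kg·m²·s⁻²
  (d) [kg·m·s⁻²] / [s⁻¹] = kg·m·s⁻¹
  (e) m·s⁻²
Only (a) matches kg·m·s⁻².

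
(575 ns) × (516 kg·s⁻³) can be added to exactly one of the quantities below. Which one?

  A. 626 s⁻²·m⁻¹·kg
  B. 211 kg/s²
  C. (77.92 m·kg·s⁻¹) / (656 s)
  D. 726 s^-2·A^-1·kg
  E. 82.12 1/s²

Reference: [s] · [kg·s⁻³] = kg·s⁻².
Each option:
  A. kg·m⁻¹·s⁻²
  B. kg·s⁻²  ← same
  C. [kg·m·s⁻¹] / [s] = kg·m·s⁻²
  D. kg·s⁻²·A⁻¹
  E. s⁻²
Only B. matches kg·s⁻².

B.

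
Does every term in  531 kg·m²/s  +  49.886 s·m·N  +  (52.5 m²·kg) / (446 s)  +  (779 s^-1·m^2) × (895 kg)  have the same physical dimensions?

Dimensions:
  531 kg·m²/s:  kg·m²·s⁻¹
  49.886 s·m·N:  N·m·s = kg·m·s⁻²·m·s = kg·m²·s⁻¹
  (52.5 m²·kg) / (446 s):  [kg·m²] / [s] = kg·m²·s⁻¹
  (779 s^-1·m^2) × (895 kg):  [m²·s⁻¹] · [kg] = kg·m²·s⁻¹
Every term reduces to kg·m²·s⁻¹.

Yes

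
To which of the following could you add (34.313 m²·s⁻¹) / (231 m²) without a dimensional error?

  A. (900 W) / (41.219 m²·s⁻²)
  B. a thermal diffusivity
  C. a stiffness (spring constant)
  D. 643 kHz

Reference: [m²·s⁻¹] / [m²] = s⁻¹.
Each option:
  A. [kg·m²·s⁻³] / [m²·s⁻²] = kg·s⁻¹
  B. [thermal diffusivity] = m²·s⁻¹
  C. [stiffness (spring constant)] = kg·s⁻²
  D. Hz = s⁻¹  ← same
Only D. matches s⁻¹.

D.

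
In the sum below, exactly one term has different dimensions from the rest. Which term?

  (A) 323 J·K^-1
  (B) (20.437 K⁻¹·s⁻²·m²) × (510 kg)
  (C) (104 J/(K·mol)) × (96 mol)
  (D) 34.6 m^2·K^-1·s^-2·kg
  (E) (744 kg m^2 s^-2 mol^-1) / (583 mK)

Work out the base dimensions of each:
  (A) J·K⁻¹ = N·m·K⁻¹ = kg·m²·s⁻²·K⁻¹
  (B) [m²·s⁻²·K⁻¹] · [kg] = kg·m²·s⁻²·K⁻¹
  (C) [kg·m²·s⁻²·K⁻¹·mol⁻¹] · [mol] = kg·m²·s⁻²·K⁻¹
  (D) kg·m²·s⁻²·K⁻¹
  (E) [kg·m²·s⁻²·mol⁻¹] / [K] = kg·m²·s⁻²·K⁻¹·mol⁻¹
All reduce to kg·m²·s⁻²·K⁻¹ except (E), which is kg·m²·s⁻²·K⁻¹·mol⁻¹.

(E)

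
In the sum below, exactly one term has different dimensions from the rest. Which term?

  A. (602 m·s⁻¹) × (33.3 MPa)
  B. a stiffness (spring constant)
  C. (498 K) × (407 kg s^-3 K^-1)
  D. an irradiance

B.

In SI base units:
  A. [m·s⁻¹] · [kg·m⁻¹·s⁻²] = kg·s⁻³
  B. [stiffness (spring constant)] = kg·s⁻²
  C. [K] · [kg·s⁻³·K⁻¹] = kg·s⁻³
  D. [irradiance] = kg·s⁻³
All reduce to kg·s⁻³ except B., which is kg·s⁻².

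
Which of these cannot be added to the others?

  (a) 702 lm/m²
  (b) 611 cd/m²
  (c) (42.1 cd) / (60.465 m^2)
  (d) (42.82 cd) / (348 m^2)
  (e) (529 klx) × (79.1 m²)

(e)

Work out the base dimensions of each:
  (a) lm·m⁻² = cd·m⁻² = m⁻²·cd
  (b) cd·m⁻² = m⁻²·cd
  (c) [cd] / [m²] = m⁻²·cd
  (d) [cd] / [m²] = m⁻²·cd
  (e) [m⁻²·cd] · [m²] = cd
All reduce to m⁻²·cd except (e), which is cd.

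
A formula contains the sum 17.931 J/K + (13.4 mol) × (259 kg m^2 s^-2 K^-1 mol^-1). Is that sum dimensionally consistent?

In SI base units:
  17.931 J/K:  J·K⁻¹ = N·m·K⁻¹ = kg·m²·s⁻²·K⁻¹
  (13.4 mol) × (259 kg m^2 s^-2 K^-1 mol^-1):  [mol] · [kg·m²·s⁻²·K⁻¹·mol⁻¹] = kg·m²·s⁻²·K⁻¹
Both are kg·m²·s⁻²·K⁻¹, so they have the same dimensions and can be added.

Yes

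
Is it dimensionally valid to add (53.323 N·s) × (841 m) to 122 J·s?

Yes

Expand each in SI base units:
  (53.323 N·s) × (841 m):  [kg·m·s⁻¹] · [m] = kg·m²·s⁻¹
  122 J·s:  J·s = N·m·s = kg·m²·s⁻¹
Both are kg·m²·s⁻¹, so they have the same dimensions and can be added.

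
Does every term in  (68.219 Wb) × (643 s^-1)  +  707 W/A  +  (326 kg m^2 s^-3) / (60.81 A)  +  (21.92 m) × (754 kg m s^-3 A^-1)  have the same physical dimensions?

Yes

Dimensions:
  (68.219 Wb) × (643 s^-1):  [kg·m²·s⁻²·A⁻¹] · [s⁻¹] = kg·m²·s⁻³·A⁻¹
  707 W/A:  W·A⁻¹ = J·s⁻¹·A⁻¹ = kg·m²·s⁻³·A⁻¹
  (326 kg m^2 s^-3) / (60.81 A):  [kg·m²·s⁻³] / [A] = kg·m²·s⁻³·A⁻¹
  (21.92 m) × (754 kg m s^-3 A^-1):  [m] · [kg·m·s⁻³·A⁻¹] = kg·m²·s⁻³·A⁻¹
Every term reduces to kg·m²·s⁻³·A⁻¹.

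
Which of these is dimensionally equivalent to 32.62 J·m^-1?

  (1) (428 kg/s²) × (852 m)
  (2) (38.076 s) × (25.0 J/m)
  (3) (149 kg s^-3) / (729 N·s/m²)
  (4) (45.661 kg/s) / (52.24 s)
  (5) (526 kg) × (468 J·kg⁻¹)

Reference: J·m⁻¹ = N·m·m⁻¹ = kg·m·s⁻².
Each option:
  (1) [kg·s⁻²] · [m] = kg·m·s⁻²  ← same
  (2) [s] · [kg·m·s⁻²] = kg·m·s⁻¹
  (3) [kg·s⁻³] / [kg·m⁻¹·s⁻¹] = m·s⁻²
  (4) [kg·s⁻¹] / [s] = kg·s⁻²
  (5) [kg] · [m²·s⁻²] = kg·m²·s⁻²
Only (1) matches kg·m·s⁻².

(1)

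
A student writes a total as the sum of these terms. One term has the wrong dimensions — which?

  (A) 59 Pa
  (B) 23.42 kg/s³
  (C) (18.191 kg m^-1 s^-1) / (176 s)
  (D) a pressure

(B)

Work out the base dimensions of each:
  (A) Pa = N·m⁻² = kg·m⁻¹·s⁻²
  (B) kg·s⁻³
  (C) [kg·m⁻¹·s⁻¹] / [s] = kg·m⁻¹·s⁻²
  (D) [pressure] = kg·m⁻¹·s⁻²
All reduce to kg·m⁻¹·s⁻² except (B), which is kg·s⁻³.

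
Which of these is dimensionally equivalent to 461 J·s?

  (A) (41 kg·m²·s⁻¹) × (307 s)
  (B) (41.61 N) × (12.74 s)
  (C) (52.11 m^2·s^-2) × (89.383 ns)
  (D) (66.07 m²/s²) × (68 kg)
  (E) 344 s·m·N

(E)

Reference: J·s = N·m·s = kg·m²·s⁻¹.
Each option:
  (A) [kg·m²·s⁻¹] · [s] = kg·m²
  (B) [kg·m·s⁻²] · [s] = kg·m·s⁻¹
  (C) [m²·s⁻²] · [s] = m²·s⁻¹
  (D) [m²·s⁻²] · [kg] = kg·m²·s⁻²
  (E) N·m·s = kg·m·s⁻²·m·s = kg·m²·s⁻¹  ← same
Only (E) matches kg·m²·s⁻¹.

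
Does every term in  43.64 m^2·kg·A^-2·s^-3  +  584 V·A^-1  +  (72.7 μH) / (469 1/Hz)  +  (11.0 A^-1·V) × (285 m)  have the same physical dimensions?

Dimensions:
  43.64 m^2·kg·A^-2·s^-3:  kg·m²·s⁻³·A⁻²
  584 V·A^-1:  V·A⁻¹ = J·C⁻¹·A⁻¹ = kg·m²·s⁻³·A⁻²
  (72.7 μH) / (469 1/Hz):  [kg·m²·s⁻²·A⁻²] / [s] = kg·m²·s⁻³·A⁻²
  (11.0 A^-1·V) × (285 m):  [kg·m²·s⁻³·A⁻²] · [m] = kg·m³·s⁻³·A⁻²
The terms do not share a single dimension (kg·m²·s⁻³·A⁻² vs kg·m³·s⁻³·A⁻²).

No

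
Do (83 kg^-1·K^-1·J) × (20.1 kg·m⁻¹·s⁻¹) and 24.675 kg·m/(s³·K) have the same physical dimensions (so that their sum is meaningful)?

Dimensions:
  (83 kg^-1·K^-1·J) × (20.1 kg·m⁻¹·s⁻¹):  [m²·s⁻²·K⁻¹] · [kg·m⁻¹·s⁻¹] = kg·m·s⁻³·K⁻¹
  24.675 kg·m/(s³·K):  kg·m·s⁻³·K⁻¹
Both are kg·m·s⁻³·K⁻¹, so they have the same dimensions and can be added.

Yes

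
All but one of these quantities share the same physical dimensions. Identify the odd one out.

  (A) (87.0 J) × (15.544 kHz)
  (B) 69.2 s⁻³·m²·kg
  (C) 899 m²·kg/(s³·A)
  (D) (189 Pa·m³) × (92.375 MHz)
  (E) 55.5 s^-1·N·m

(C)

Expand each in SI base units:
  (A) [kg·m²·s⁻²] · [s⁻¹] = kg·m²·s⁻³
  (B) kg·m²·s⁻³
  (C) kg·m²·s⁻³·A⁻¹
  (D) [kg·m²·s⁻²] · [s⁻¹] = kg·m²·s⁻³
  (E) N·m·s⁻¹ = kg·m·s⁻²·m·s⁻¹ = kg·m²·s⁻³
All reduce to kg·m²·s⁻³ except (C), which is kg·m²·s⁻³·A⁻¹.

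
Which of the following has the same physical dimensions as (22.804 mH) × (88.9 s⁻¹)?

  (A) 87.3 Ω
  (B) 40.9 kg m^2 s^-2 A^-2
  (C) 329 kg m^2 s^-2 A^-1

Reference: [kg·m²·s⁻²·A⁻²] · [s⁻¹] = kg·m²·s⁻³·A⁻².
Each option:
  (A) Ω = V·A⁻¹ = kg·m²·s⁻³·A⁻²  ← same
  (B) kg·m²·s⁻²·A⁻²
  (C) kg·m²·s⁻²·A⁻¹
Only (A) matches kg·m²·s⁻³·A⁻².

(A)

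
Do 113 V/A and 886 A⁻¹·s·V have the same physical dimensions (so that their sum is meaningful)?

No

Expand each in SI base units:
  113 V/A:  V·A⁻¹ = J·C⁻¹·A⁻¹ = kg·m²·s⁻³·A⁻²
  886 A⁻¹·s·V:  V·s·A⁻¹ = J·C⁻¹·s·A⁻¹ = kg·m²·s⁻²·A⁻²
kg·m²·s⁻³·A⁻² ≠ kg·m²·s⁻²·A⁻², so they cannot be added.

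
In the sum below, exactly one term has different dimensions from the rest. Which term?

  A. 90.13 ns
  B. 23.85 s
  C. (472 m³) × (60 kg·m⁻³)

In SI base units:
  A. s
  B. s
  C. [m³] · [kg·m⁻³] = kg
All reduce to s except C., which is kg.

C.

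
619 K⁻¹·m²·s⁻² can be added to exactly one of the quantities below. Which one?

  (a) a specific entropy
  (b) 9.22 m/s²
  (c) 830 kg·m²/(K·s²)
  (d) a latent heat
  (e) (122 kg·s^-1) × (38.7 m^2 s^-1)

(a)

Reference: m²·s⁻²·K⁻¹.
Each option:
  (a) [specific entropy] = m²·s⁻²·K⁻¹  ← same
  (b) m·s⁻²
  (c) kg·m²·s⁻²·K⁻¹
  (d) [latent heat] = m²·s⁻²
  (e) [kg·s⁻¹] · [m²·s⁻¹] = kg·m²·s⁻²
Only (a) matches m²·s⁻²·K⁻¹.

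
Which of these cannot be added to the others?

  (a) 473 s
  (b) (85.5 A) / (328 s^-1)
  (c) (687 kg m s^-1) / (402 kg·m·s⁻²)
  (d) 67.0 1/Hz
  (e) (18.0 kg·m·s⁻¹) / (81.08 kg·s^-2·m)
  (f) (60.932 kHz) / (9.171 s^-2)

Expand each in SI base units:
  (a) s
  (b) [A] / [s⁻¹] = s·A
  (c) [kg·m·s⁻¹] / [kg·m·s⁻²] = s
  (d) Hz⁻¹ = (s⁻¹)⁻¹ = s
  (e) [kg·m·s⁻¹] / [kg·m·s⁻²] = s
  (f) [s⁻¹] / [s⁻²] = s
All reduce to s except (b), which is s·A.

(b)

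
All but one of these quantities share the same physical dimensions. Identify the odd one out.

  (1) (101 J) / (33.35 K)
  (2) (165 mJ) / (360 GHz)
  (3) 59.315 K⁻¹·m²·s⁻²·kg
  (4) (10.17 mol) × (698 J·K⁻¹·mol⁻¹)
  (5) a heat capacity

(2)

Expand each in SI base units:
  (1) [kg·m²·s⁻²] / [K] = kg·m²·s⁻²·K⁻¹
  (2) [kg·m²·s⁻²] / [s⁻¹] = kg·m²·s⁻¹
  (3) kg·m²·s⁻²·K⁻¹
  (4) [mol] · [kg·m²·s⁻²·K⁻¹·mol⁻¹] = kg·m²·s⁻²·K⁻¹
  (5) [heat capacity] = kg·m²·s⁻²·K⁻¹
All reduce to kg·m²·s⁻²·K⁻¹ except (2), which is kg·m²·s⁻¹.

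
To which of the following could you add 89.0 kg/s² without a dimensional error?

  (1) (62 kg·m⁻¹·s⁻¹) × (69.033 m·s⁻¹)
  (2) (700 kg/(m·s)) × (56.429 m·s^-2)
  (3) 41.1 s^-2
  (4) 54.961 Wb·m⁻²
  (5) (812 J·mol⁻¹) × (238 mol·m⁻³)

Reference: kg·s⁻².
Each option:
  (1) [kg·m⁻¹·s⁻¹] · [m·s⁻¹] = kg·s⁻²  ← same
  (2) [kg·m⁻¹·s⁻¹] · [m·s⁻²] = kg·s⁻³
  (3) s⁻²
  (4) Wb·m⁻² = V·s·m⁻² = kg·s⁻²·A⁻¹
  (5) [kg·m²·s⁻²·mol⁻¹] · [m⁻³·mol] = kg·m⁻¹·s⁻²
Only (1) matches kg·s⁻².

(1)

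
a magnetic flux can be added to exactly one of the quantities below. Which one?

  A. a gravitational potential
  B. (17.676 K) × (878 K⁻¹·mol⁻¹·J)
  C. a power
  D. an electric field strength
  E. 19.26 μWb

Reference: [magnetic flux] = kg·m²·s⁻²·A⁻¹.
Each option:
  A. [gravitational potential] = m²·s⁻²
  B. [K] · [kg·m²·s⁻²·K⁻¹·mol⁻¹] = kg·m²·s⁻²·mol⁻¹
  C. [power] = kg·m²·s⁻³
  D. [electric field strength] = kg·m·s⁻³·A⁻¹
  E. Wb = V·s = kg·m²·s⁻²·A⁻¹  ← same
Only E. matches kg·m²·s⁻²·A⁻¹.

E.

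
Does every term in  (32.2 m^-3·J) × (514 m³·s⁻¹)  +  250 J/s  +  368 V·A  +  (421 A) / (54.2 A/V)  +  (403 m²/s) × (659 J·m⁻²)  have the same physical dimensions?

No

Work out the base dimensions of each:
  (32.2 m^-3·J) × (514 m³·s⁻¹):  [kg·m⁻¹·s⁻²] · [m³·s⁻¹] = kg·m²·s⁻³
  250 J/s:  J·s⁻¹ = N·m·s⁻¹ = kg·m²·s⁻³
  368 V·A:  V·A = J·C⁻¹·A = kg·m²·s⁻³
  (421 A) / (54.2 A/V):  [A] / [kg⁻¹·m⁻²·s³·A²] = kg·m²·s⁻³·A⁻¹
  (403 m²/s) × (659 J·m⁻²):  [m²·s⁻¹] · [kg·s⁻²] = kg·m²·s⁻³
The terms do not share a single dimension (kg·m²·s⁻³ vs kg·m²·s⁻³·A⁻¹).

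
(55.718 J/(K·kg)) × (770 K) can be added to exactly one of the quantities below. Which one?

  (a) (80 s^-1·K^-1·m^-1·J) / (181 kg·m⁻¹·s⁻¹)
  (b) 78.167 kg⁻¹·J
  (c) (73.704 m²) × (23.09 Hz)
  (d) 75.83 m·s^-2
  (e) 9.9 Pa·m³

Reference: [m²·s⁻²·K⁻¹] · [K] = m²·s⁻².
Each option:
  (a) [kg·m·s⁻³·K⁻¹] / [kg·m⁻¹·s⁻¹] = m²·s⁻²·K⁻¹
  (b) J·kg⁻¹ = N·m·kg⁻¹ = m²·s⁻²  ← same
  (c) [m²] · [s⁻¹] = m²·s⁻¹
  (d) m·s⁻²
  (e) Pa·m³ = N·m⁻²·m³ = kg·m²·s⁻²
Only (b) matches m²·s⁻².

(b)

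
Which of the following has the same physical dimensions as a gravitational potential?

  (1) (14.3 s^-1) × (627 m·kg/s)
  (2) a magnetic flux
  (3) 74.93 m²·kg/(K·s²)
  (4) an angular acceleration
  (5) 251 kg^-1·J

(5)

Reference: [gravitational potential] = m²·s⁻².
Each option:
  (1) [s⁻¹] · [kg·m·s⁻¹] = kg·m·s⁻²
  (2) [magnetic flux] = kg·m²·s⁻²·A⁻¹
  (3) kg·m²·s⁻²·K⁻¹
  (4) [angular acceleration] = s⁻²
  (5) J·kg⁻¹ = N·m·kg⁻¹ = m²·s⁻²  ← same
Only (5) matches m²·s⁻².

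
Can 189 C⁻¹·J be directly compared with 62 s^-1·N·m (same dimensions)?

Work out the base dimensions of each:
  189 C⁻¹·J:  J·C⁻¹ = N·m·(s·A)⁻¹ = kg·m²·s⁻³·A⁻¹
  62 s^-1·N·m:  N·m·s⁻¹ = kg·m·s⁻²·m·s⁻¹ = kg·m²·s⁻³
kg·m²·s⁻³·A⁻¹ ≠ kg·m²·s⁻³, so they cannot be added.

No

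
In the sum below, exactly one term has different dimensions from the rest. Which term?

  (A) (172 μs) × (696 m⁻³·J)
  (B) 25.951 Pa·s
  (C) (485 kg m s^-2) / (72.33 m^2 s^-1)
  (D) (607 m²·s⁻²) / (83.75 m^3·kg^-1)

Expand each in SI base units:
  (A) [s] · [kg·m⁻¹·s⁻²] = kg·m⁻¹·s⁻¹
  (B) Pa·s = N·m⁻²·s = kg·m⁻¹·s⁻¹
  (C) [kg·m·s⁻²] / [m²·s⁻¹] = kg·m⁻¹·s⁻¹
  (D) [m²·s⁻²] / [kg⁻¹·m³] = kg·m⁻¹·s⁻²
All reduce to kg·m⁻¹·s⁻¹ except (D), which is kg·m⁻¹·s⁻².

(D)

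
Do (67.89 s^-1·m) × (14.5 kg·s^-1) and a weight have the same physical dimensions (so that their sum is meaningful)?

Reduce each to base SI dimensions:
  (67.89 s^-1·m) × (14.5 kg·s^-1):  [m·s⁻¹] · [kg·s⁻¹] = kg·m·s⁻²
  a weight:  [weight] = kg·m·s⁻²
Both are kg·m·s⁻², so they have the same dimensions and can be added.

Yes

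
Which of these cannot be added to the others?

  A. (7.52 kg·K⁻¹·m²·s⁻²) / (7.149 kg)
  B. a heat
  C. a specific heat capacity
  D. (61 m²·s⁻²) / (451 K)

In SI base units:
  A. [kg·m²·s⁻²·K⁻¹] / [kg] = m²·s⁻²·K⁻¹
  B. [heat] = kg·m²·s⁻²
  C. [specific heat capacity] = m²·s⁻²·K⁻¹
  D. [m²·s⁻²] / [K] = m²·s⁻²·K⁻¹
All reduce to m²·s⁻²·K⁻¹ except B., which is kg·m²·s⁻².

B.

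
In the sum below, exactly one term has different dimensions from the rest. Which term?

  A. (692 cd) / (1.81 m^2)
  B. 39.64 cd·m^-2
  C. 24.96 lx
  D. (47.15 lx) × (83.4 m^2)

D.

Reduce each to base SI dimensions:
  A. [cd] / [m²] = m⁻²·cd
  B. cd·m⁻² = m⁻²·cd
  C. lx = lm·m⁻² = m⁻²·cd
  D. [m⁻²·cd] · [m²] = cd
All reduce to m⁻²·cd except D., which is cd.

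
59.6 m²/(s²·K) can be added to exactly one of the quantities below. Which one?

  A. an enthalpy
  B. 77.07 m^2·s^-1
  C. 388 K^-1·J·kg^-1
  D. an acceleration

Reference: m²·s⁻²·K⁻¹.
Each option:
  A. [enthalpy] = kg·m²·s⁻²
  B. m²·s⁻¹
  C. J·kg⁻¹·K⁻¹ = N·m·kg⁻¹·K⁻¹ = m²·s⁻²·K⁻¹  ← same
  D. [acceleration] = m·s⁻²
Only C. matches m²·s⁻²·K⁻¹.

C.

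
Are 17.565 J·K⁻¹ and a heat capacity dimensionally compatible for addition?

Work out the base dimensions of each:
  17.565 J·K⁻¹:  J·K⁻¹ = N·m·K⁻¹ = kg·m²·s⁻²·K⁻¹
  a heat capacity:  [heat capacity] = kg·m²·s⁻²·K⁻¹
Both are kg·m²·s⁻²·K⁻¹, so they have the same dimensions and can be added.

Yes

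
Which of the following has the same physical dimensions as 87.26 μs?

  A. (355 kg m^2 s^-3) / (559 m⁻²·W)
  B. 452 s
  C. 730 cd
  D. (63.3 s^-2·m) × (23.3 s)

B.

Reference: s.
Each option:
  A. [kg·m²·s⁻³] / [kg·s⁻³] = m²
  B. s  ← same
  C. cd
  D. [m·s⁻²] · [s] = m·s⁻¹
Only B. matches s.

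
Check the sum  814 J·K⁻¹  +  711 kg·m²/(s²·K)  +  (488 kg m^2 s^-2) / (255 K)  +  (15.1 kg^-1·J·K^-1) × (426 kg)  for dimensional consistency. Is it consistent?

Work out the base dimensions of each:
  814 J·K⁻¹:  J·K⁻¹ = N·m·K⁻¹ = kg·m²·s⁻²·K⁻¹
  711 kg·m²/(s²·K):  kg·m²·s⁻²·K⁻¹
  (488 kg m^2 s^-2) / (255 K):  [kg·m²·s⁻²] / [K] = kg·m²·s⁻²·K⁻¹
  (15.1 kg^-1·J·K^-1) × (426 kg):  [m²·s⁻²·K⁻¹] · [kg] = kg·m²·s⁻²·K⁻¹
Every term reduces to kg·m²·s⁻²·K⁻¹.

Yes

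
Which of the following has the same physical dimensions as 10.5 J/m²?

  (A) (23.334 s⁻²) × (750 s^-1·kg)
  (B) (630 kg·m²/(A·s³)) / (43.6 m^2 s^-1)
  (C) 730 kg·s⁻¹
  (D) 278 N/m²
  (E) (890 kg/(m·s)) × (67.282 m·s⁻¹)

Reference: J·m⁻² = N·m·m⁻² = kg·s⁻².
Each option:
  (A) [s⁻²] · [kg·s⁻¹] = kg·s⁻³
  (B) [kg·m²·s⁻³·A⁻¹] / [m²·s⁻¹] = kg·s⁻²·A⁻¹
  (C) kg·s⁻¹
  (D) N·m⁻² = kg·m·s⁻²·m⁻² = kg·m⁻¹·s⁻²
  (E) [kg·m⁻¹·s⁻¹] · [m·s⁻¹] = kg·s⁻²  ← same
Only (E) matches kg·s⁻².

(E)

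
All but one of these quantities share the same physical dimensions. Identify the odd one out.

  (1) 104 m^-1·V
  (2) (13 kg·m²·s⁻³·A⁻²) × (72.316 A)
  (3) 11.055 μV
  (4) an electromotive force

Reduce each to base SI dimensions:
  (1) V·m⁻¹ = J·C⁻¹·m⁻¹ = kg·m·s⁻³·A⁻¹
  (2) [kg·m²·s⁻³·A⁻²] · [A] = kg·m²·s⁻³·A⁻¹
  (3) V = J·C⁻¹ = kg·m²·s⁻³·A⁻¹
  (4) [electromotive force] = kg·m²·s⁻³·A⁻¹
All reduce to kg·m²·s⁻³·A⁻¹ except (1), which is kg·m·s⁻³·A⁻¹.

(1)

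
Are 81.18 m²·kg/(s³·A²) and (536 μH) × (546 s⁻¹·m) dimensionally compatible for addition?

No

Work out the base dimensions of each:
  81.18 m²·kg/(s³·A²):  kg·m²·s⁻³·A⁻²
  (536 μH) × (546 s⁻¹·m):  [kg·m²·s⁻²·A⁻²] · [m·s⁻¹] = kg·m³·s⁻³·A⁻²
kg·m²·s⁻³·A⁻² ≠ kg·m³·s⁻³·A⁻², so they cannot be added.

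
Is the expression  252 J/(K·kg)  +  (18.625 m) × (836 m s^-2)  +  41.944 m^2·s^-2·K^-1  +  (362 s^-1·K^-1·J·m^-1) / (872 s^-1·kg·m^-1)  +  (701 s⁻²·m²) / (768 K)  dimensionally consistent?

In SI base units:
  252 J/(K·kg):  J·kg⁻¹·K⁻¹ = N·m·kg⁻¹·K⁻¹ = m²·s⁻²·K⁻¹
  (18.625 m) × (836 m s^-2):  [m] · [m·s⁻²] = m²·s⁻²
  41.944 m^2·s^-2·K^-1:  m²·s⁻²·K⁻¹
  (362 s^-1·K^-1·J·m^-1) / (872 s^-1·kg·m^-1):  [kg·m·s⁻³·K⁻¹] / [kg·m⁻¹·s⁻¹] = m²·s⁻²·K⁻¹
  (701 s⁻²·m²) / (768 K):  [m²·s⁻²] / [K] = m²·s⁻²·K⁻¹
The terms do not share a single dimension (m²·s⁻² vs m²·s⁻²·K⁻¹).

No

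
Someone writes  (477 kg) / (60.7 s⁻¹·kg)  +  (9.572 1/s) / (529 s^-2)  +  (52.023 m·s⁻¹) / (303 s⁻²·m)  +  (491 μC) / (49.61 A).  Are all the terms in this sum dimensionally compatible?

Yes

Work out the base dimensions of each:
  (477 kg) / (60.7 s⁻¹·kg):  [kg] / [kg·s⁻¹] = s
  (9.572 1/s) / (529 s^-2):  [s⁻¹] / [s⁻²] = s
  (52.023 m·s⁻¹) / (303 s⁻²·m):  [m·s⁻¹] / [m·s⁻²] = s
  (491 μC) / (49.61 A):  [s·A] / [A] = s
Every term reduces to s.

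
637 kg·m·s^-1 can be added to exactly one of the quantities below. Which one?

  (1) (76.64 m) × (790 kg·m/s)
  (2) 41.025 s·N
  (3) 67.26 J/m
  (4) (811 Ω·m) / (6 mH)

Reference: kg·m·s⁻¹.
Each option:
  (1) [m] · [kg·m·s⁻¹] = kg·m²·s⁻¹
  (2) N·s = kg·m·s⁻²·s = kg·m·s⁻¹  ← same
  (3) J·m⁻¹ = N·m·m⁻¹ = kg·m·s⁻²
  (4) [kg·m³·s⁻³·A⁻²] / [kg·m²·s⁻²·A⁻²] = m·s⁻¹
Only (2) matches kg·m·s⁻¹.

(2)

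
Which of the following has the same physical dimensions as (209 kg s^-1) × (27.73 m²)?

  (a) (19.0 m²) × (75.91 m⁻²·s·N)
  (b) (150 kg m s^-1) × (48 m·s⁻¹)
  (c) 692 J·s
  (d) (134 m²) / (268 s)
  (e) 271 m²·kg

(c)

Reference: [kg·s⁻¹] · [m²] = kg·m²·s⁻¹.
Each option:
  (a) [m²] · [kg·m⁻¹·s⁻¹] = kg·m·s⁻¹
  (b) [kg·m·s⁻¹] · [m·s⁻¹] = kg·m²·s⁻²
  (c) J·s = N·m·s = kg·m²·s⁻¹  ← same
  (d) [m²] / [s] = m²·s⁻¹
  (e) kg·m²
Only (c) matches kg·m²·s⁻¹.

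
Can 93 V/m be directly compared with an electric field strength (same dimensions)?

Yes

Expand each in SI base units:
  93 V/m:  V·m⁻¹ = J·C⁻¹·m⁻¹ = kg·m·s⁻³·A⁻¹
  an electric field strength:  [electric field strength] = kg·m·s⁻³·A⁻¹
Both are kg·m·s⁻³·A⁻¹, so they have the same dimensions and can be added.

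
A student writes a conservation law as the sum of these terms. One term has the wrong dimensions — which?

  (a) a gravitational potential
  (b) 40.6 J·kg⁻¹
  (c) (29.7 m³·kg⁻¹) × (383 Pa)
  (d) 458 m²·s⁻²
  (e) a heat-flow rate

(e)

In SI base units:
  (a) [gravitational potential] = m²·s⁻²
  (b) J·kg⁻¹ = N·m·kg⁻¹ = m²·s⁻²
  (c) [kg⁻¹·m³] · [kg·m⁻¹·s⁻²] = m²·s⁻²
  (d) m²·s⁻²
  (e) [heat-flow rate] = kg·m²·s⁻³
All reduce to m²·s⁻² except (e), which is kg·m²·s⁻³.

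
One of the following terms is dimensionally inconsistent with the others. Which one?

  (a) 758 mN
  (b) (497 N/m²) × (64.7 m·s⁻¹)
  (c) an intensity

(a)

In SI base units:
  (a) N = kg·m·s⁻²
  (b) [kg·m⁻¹·s⁻²] · [m·s⁻¹] = kg·s⁻³
  (c) [intensity] = kg·s⁻³
All reduce to kg·s⁻³ except (a), which is kg·m·s⁻².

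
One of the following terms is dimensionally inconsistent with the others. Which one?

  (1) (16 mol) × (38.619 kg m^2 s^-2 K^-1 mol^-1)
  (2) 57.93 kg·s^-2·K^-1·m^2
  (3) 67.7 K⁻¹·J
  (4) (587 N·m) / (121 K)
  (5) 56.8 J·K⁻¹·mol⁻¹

In SI base units:
  (1) [mol] · [kg·m²·s⁻²·K⁻¹·mol⁻¹] = kg·m²·s⁻²·K⁻¹
  (2) kg·m²·s⁻²·K⁻¹
  (3) J·K⁻¹ = N·m·K⁻¹ = kg·m²·s⁻²·K⁻¹
  (4) [kg·m²·s⁻²] / [K] = kg·m²·s⁻²·K⁻¹
  (5) J·mol⁻¹·K⁻¹ = N·m·mol⁻¹·K⁻¹ = kg·m²·s⁻²·K⁻¹·mol⁻¹
All reduce to kg·m²·s⁻²·K⁻¹ except (5), which is kg·m²·s⁻²·K⁻¹·mol⁻¹.

(5)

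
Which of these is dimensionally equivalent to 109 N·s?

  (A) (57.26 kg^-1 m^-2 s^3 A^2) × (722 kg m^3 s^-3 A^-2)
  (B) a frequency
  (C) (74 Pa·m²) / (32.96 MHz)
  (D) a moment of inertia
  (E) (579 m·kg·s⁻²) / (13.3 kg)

(C)

Reference: N·s = kg·m·s⁻²·s = kg·m·s⁻¹.
Each option:
  (A) [kg⁻¹·m⁻²·s³·A²] · [kg·m³·s⁻³·A⁻²] = m
  (B) [frequency] = s⁻¹
  (C) [kg·m·s⁻²] / [s⁻¹] = kg·m·s⁻¹  ← same
  (D) [moment of inertia] = kg·m²
  (E) [kg·m·s⁻²] / [kg] = m·s⁻²
Only (C) matches kg·m·s⁻¹.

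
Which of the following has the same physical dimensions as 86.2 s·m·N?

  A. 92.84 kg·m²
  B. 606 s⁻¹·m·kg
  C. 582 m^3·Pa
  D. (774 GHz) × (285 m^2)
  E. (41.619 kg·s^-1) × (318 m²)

E.

Reference: N·m·s = kg·m·s⁻²·m·s = kg·m²·s⁻¹.
Each option:
  A. kg·m²
  B. kg·m·s⁻¹
  C. Pa·m³ = N·m⁻²·m³ = kg·m²·s⁻²
  D. [s⁻¹] · [m²] = m²·s⁻¹
  E. [kg·s⁻¹] · [m²] = kg·m²·s⁻¹  ← same
Only E. matches kg·m²·s⁻¹.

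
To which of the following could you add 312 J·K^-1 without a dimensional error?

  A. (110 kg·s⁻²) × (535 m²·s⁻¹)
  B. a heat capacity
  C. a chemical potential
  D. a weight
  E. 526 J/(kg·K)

Reference: J·K⁻¹ = N·m·K⁻¹ = kg·m²·s⁻²·K⁻¹.
Each option:
  A. [kg·s⁻²] · [m²·s⁻¹] = kg·m²·s⁻³
  B. [heat capacity] = kg·m²·s⁻²·K⁻¹  ← same
  C. [chemical potential] = kg·m²·s⁻²·mol⁻¹
  D. [weight] = kg·m·s⁻²
  E. J·kg⁻¹·K⁻¹ = N·m·kg⁻¹·K⁻¹ = m²·s⁻²·K⁻¹
Only B. matches kg·m²·s⁻²·K⁻¹.

B.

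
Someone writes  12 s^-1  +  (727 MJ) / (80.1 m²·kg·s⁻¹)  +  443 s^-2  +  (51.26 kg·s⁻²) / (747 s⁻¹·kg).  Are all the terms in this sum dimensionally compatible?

Dimensions:
  12 s^-1:  s⁻¹
  (727 MJ) / (80.1 m²·kg·s⁻¹):  [kg·m²·s⁻²] / [kg·m²·s⁻¹] = s⁻¹
  443 s^-2:  s⁻²
  (51.26 kg·s⁻²) / (747 s⁻¹·kg):  [kg·s⁻²] / [kg·s⁻¹] = s⁻¹
The terms do not share a single dimension (s⁻² vs s⁻¹).

No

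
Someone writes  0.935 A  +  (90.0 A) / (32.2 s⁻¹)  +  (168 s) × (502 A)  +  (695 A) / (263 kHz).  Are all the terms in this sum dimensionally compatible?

No

Expand each in SI base units:
  0.935 A:  A
  (90.0 A) / (32.2 s⁻¹):  [A] / [s⁻¹] = s·A
  (168 s) × (502 A):  [s] · [A] = s·A
  (695 A) / (263 kHz):  [A] / [s⁻¹] = s·A
The terms do not share a single dimension (A vs s·A).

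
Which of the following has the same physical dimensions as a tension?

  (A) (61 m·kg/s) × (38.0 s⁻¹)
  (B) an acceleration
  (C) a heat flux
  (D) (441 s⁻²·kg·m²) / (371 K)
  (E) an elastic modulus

(A)

Reference: [tension] = kg·m·s⁻².
Each option:
  (A) [kg·m·s⁻¹] · [s⁻¹] = kg·m·s⁻²  ← same
  (B) [acceleration] = m·s⁻²
  (C) [heat flux] = kg·s⁻³
  (D) [kg·m²·s⁻²] / [K] = kg·m²·s⁻²·K⁻¹
  (E) [elastic modulus] = kg·m⁻¹·s⁻²
Only (A) matches kg·m·s⁻².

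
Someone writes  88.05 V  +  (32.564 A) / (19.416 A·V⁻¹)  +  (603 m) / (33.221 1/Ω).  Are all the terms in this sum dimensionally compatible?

In SI base units:
  88.05 V:  V = J·C⁻¹ = kg·m²·s⁻³·A⁻¹
  (32.564 A) / (19.416 A·V⁻¹):  [A] / [kg⁻¹·m⁻²·s³·A²] = kg·m²·s⁻³·A⁻¹
  (603 m) / (33.221 1/Ω):  [m] / [kg⁻¹·m⁻²·s³·A²] = kg·m³·s⁻³·A⁻²
The terms do not share a single dimension (kg·m²·s⁻³·A⁻¹ vs kg·m³·s⁻³·A⁻²).

No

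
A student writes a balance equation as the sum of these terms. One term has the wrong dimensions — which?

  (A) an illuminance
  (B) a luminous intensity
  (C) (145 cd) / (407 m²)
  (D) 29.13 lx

Expand each in SI base units:
  (A) [illuminance] = m⁻²·cd
  (B) [luminous intensity] = cd
  (C) [cd] / [m²] = m⁻²·cd
  (D) lx = lm·m⁻² = m⁻²·cd
All reduce to m⁻²·cd except (B), which is cd.

(B)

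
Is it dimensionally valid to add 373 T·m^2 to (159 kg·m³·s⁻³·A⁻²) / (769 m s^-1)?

Reduce each to base SI dimensions:
  373 T·m^2:  T·m² = Wb·m⁻²·m² = kg·m²·s⁻²·A⁻¹
  (159 kg·m³·s⁻³·A⁻²) / (769 m s^-1):  [kg·m³·s⁻³·A⁻²] / [m·s⁻¹] = kg·m²·s⁻²·A⁻²
kg·m²·s⁻²·A⁻¹ ≠ kg·m²·s⁻²·A⁻², so they cannot be added.

No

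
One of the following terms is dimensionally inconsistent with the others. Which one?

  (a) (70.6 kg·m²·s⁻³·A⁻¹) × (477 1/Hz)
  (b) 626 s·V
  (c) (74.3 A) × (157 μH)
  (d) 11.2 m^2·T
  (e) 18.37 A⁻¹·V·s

Work out the base dimensions of each:
  (a) [kg·m²·s⁻³·A⁻¹] · [s] = kg·m²·s⁻²·A⁻¹
  (b) V·s = J·C⁻¹·s = kg·m²·s⁻²·A⁻¹
  (c) [A] · [kg·m²·s⁻²·A⁻²] = kg·m²·s⁻²·A⁻¹
  (d) T·m² = Wb·m⁻²·m² = kg·m²·s⁻²·A⁻¹
  (e) V·s·A⁻¹ = J·C⁻¹·s·A⁻¹ = kg·m²·s⁻²·A⁻²
All reduce to kg·m²·s⁻²·A⁻¹ except (e), which is kg·m²·s⁻²·A⁻².

(e)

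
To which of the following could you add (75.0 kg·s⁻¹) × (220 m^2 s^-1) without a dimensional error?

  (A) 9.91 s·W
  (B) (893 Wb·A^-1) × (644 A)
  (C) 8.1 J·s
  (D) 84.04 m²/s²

Reference: [kg·s⁻¹] · [m²·s⁻¹] = kg·m²·s⁻².
Each option:
  (A) W·s = J·s⁻¹·s = kg·m²·s⁻²  ← same
  (B) [kg·m²·s⁻²·A⁻²] · [A] = kg·m²·s⁻²·A⁻¹
  (C) J·s = N·m·s = kg·m²·s⁻¹
  (D) m²·s⁻²
Only (A) matches kg·m²·s⁻².

(A)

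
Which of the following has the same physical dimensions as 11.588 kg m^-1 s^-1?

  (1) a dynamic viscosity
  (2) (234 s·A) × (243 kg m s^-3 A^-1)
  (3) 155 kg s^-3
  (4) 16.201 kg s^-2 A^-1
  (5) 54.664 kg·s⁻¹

Reference: kg·m⁻¹·s⁻¹.
Each option:
  (1) [dynamic viscosity] = kg·m⁻¹·s⁻¹  ← same
  (2) [s·A] · [kg·m·s⁻³·A⁻¹] = kg·m·s⁻²
  (3) kg·s⁻³
  (4) kg·s⁻²·A⁻¹
  (5) kg·s⁻¹
Only (1) matches kg·m⁻¹·s⁻¹.

(1)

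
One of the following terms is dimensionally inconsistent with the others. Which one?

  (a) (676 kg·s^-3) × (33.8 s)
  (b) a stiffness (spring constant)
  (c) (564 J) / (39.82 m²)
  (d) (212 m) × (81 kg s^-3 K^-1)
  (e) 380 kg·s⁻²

Work out the base dimensions of each:
  (a) [kg·s⁻³] · [s] = kg·s⁻²
  (b) [stiffness (spring constant)] = kg·s⁻²
  (c) [kg·m²·s⁻²] / [m²] = kg·s⁻²
  (d) [m] · [kg·s⁻³·K⁻¹] = kg·m·s⁻³·K⁻¹
  (e) kg·s⁻²
All reduce to kg·s⁻² except (d), which is kg·m·s⁻³·K⁻¹.

(d)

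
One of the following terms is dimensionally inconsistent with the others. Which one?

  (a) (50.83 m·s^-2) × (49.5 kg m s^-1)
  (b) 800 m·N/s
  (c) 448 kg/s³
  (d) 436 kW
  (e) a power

(c)

Expand each in SI base units:
  (a) [m·s⁻²] · [kg·m·s⁻¹] = kg·m²·s⁻³
  (b) N·m·s⁻¹ = kg·m·s⁻²·m·s⁻¹ = kg·m²·s⁻³
  (c) kg·s⁻³
  (d) W = J·s⁻¹ = kg·m²·s⁻³
  (e) [power] = kg·m²·s⁻³
All reduce to kg·m²·s⁻³ except (c), which is kg·s⁻³.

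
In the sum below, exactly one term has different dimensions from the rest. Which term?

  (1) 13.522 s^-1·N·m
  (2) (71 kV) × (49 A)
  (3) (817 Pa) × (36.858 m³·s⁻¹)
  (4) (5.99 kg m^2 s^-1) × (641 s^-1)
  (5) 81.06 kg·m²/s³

Work out the base dimensions of each:
  (1) N·m·s⁻¹ = kg·m·s⁻²·m·s⁻¹ = kg·m²·s⁻³
  (2) [kg·m²·s⁻³·A⁻¹] · [A] = kg·m²·s⁻³
  (3) [kg·m⁻¹·s⁻²] · [m³·s⁻¹] = kg·m²·s⁻³
  (4) [kg·m²·s⁻¹] · [s⁻¹] = kg·m²·s⁻²
  (5) kg·m²·s⁻³
All reduce to kg·m²·s⁻³ except (4), which is kg·m²·s⁻².

(4)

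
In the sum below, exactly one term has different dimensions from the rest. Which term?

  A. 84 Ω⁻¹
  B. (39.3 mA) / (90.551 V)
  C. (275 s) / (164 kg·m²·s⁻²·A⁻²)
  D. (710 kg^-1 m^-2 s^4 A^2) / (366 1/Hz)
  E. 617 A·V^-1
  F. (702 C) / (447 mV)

F.

In SI base units:
  A. Ω⁻¹ = (V·A⁻¹)⁻¹ = kg⁻¹·m⁻²·s³·A²
  B. [A] / [kg·m²·s⁻³·A⁻¹] = kg⁻¹·m⁻²·s³·A²
  C. [s] / [kg·m²·s⁻²·A⁻²] = kg⁻¹·m⁻²·s³·A²
  D. [kg⁻¹·m⁻²·s⁴·A²] / [s] = kg⁻¹·m⁻²·s³·A²
  E. A·V⁻¹ = A·(J·C⁻¹)⁻¹ = kg⁻¹·m⁻²·s³·A²
  F. [s·A] / [kg·m²·s⁻³·A⁻¹] = kg⁻¹·m⁻²·s⁴·A²
All reduce to kg⁻¹·m⁻²·s³·A² except F., which is kg⁻¹·m⁻²·s⁴·A².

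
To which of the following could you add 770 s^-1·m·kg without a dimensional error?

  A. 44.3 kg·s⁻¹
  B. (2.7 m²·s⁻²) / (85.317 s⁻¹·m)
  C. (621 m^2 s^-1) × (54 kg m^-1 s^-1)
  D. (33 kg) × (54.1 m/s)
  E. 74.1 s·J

D.

Reference: kg·m·s⁻¹.
Each option:
  A. kg·s⁻¹
  B. [m²·s⁻²] / [m·s⁻¹] = m·s⁻¹
  C. [m²·s⁻¹] · [kg·m⁻¹·s⁻¹] = kg·m·s⁻²
  D. [kg] · [m·s⁻¹] = kg·m·s⁻¹  ← same
  E. J·s = N·m·s = kg·m²·s⁻¹
Only D. matches kg·m·s⁻¹.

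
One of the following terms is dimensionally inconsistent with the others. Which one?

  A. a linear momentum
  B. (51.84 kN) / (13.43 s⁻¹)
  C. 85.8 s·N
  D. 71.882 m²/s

D.

In SI base units:
  A. [linear momentum] = kg·m·s⁻¹
  B. [kg·m·s⁻²] / [s⁻¹] = kg·m·s⁻¹
  C. N·s = kg·m·s⁻²·s = kg·m·s⁻¹
  D. m²·s⁻¹
All reduce to kg·m·s⁻¹ except D., which is m²·s⁻¹.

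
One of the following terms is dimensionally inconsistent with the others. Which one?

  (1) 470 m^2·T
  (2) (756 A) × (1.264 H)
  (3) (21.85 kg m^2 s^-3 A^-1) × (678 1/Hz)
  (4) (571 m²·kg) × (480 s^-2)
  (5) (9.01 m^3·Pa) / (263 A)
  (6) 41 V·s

Dimensions:
  (1) T·m² = Wb·m⁻²·m² = kg·m²·s⁻²·A⁻¹
  (2) [A] · [kg·m²·s⁻²·A⁻²] = kg·m²·s⁻²·A⁻¹
  (3) [kg·m²·s⁻³·A⁻¹] · [s] = kg·m²·s⁻²·A⁻¹
  (4) [kg·m²] · [s⁻²] = kg·m²·s⁻²
  (5) [kg·m²·s⁻²] / [A] = kg·m²·s⁻²·A⁻¹
  (6) V·s = J·C⁻¹·s = kg·m²·s⁻²·A⁻¹
All reduce to kg·m²·s⁻²·A⁻¹ except (4), which is kg·m²·s⁻².

(4)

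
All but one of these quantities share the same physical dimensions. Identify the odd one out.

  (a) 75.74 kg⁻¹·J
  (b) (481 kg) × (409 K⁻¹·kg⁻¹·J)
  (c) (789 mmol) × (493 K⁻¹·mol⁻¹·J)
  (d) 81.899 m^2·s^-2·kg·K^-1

(a)

In SI base units:
  (a) J·kg⁻¹ = N·m·kg⁻¹ = m²·s⁻²
  (b) [kg] · [m²·s⁻²·K⁻¹] = kg·m²·s⁻²·K⁻¹
  (c) [mol] · [kg·m²·s⁻²·K⁻¹·mol⁻¹] = kg·m²·s⁻²·K⁻¹
  (d) kg·m²·s⁻²·K⁻¹
All reduce to kg·m²·s⁻²·K⁻¹ except (a), which is m²·s⁻².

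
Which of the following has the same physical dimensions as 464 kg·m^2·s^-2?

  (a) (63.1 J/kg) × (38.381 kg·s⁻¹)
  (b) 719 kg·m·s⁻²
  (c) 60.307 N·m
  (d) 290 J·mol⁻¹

(c)

Reference: kg·m²·s⁻².
Each option:
  (a) [m²·s⁻²] · [kg·s⁻¹] = kg·m²·s⁻³
  (b) kg·m·s⁻²
  (c) N·m = kg·m·s⁻²·m = kg·m²·s⁻²  ← same
  (d) J·mol⁻¹ = N·m·mol⁻¹ = kg·m²·s⁻²·mol⁻¹
Only (c) matches kg·m²·s⁻².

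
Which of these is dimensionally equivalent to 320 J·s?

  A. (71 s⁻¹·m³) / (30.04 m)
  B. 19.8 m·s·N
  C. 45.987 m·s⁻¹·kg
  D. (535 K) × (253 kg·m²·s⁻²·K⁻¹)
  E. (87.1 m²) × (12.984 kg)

Reference: J·s = N·m·s = kg·m²·s⁻¹.
Each option:
  A. [m³·s⁻¹] / [m] = m²·s⁻¹
  B. N·m·s = kg·m·s⁻²·m·s = kg·m²·s⁻¹  ← same
  C. kg·m·s⁻¹
  D. [K] · [kg·m²·s⁻²·K⁻¹] = kg·m²·s⁻²
  E. [m²] · [kg] = kg·m²
Only B. matches kg·m²·s⁻¹.

B.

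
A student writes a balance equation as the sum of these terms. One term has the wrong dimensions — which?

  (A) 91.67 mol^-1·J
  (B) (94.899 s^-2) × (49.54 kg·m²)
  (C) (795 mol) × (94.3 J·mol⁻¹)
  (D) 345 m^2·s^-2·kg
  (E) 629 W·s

Work out the base dimensions of each:
  (A) J·mol⁻¹ = N·m·mol⁻¹ = kg·m²·s⁻²·mol⁻¹
  (B) [s⁻²] · [kg·m²] = kg·m²·s⁻²
  (C) [mol] · [kg·m²·s⁻²·mol⁻¹] = kg·m²·s⁻²
  (D) kg·m²·s⁻²
  (E) W·s = J·s⁻¹·s = kg·m²·s⁻²
All reduce to kg·m²·s⁻² except (A), which is kg·m²·s⁻²·mol⁻¹.

(A)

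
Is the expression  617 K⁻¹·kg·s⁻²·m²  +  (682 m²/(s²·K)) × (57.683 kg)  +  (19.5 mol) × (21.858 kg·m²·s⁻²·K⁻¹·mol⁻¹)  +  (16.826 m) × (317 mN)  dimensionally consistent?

No

Expand each in SI base units:
  617 K⁻¹·kg·s⁻²·m²:  kg·m²·s⁻²·K⁻¹
  (682 m²/(s²·K)) × (57.683 kg):  [m²·s⁻²·K⁻¹] · [kg] = kg·m²·s⁻²·K⁻¹
  (19.5 mol) × (21.858 kg·m²·s⁻²·K⁻¹·mol⁻¹):  [mol] · [kg·m²·s⁻²·K⁻¹·mol⁻¹] = kg·m²·s⁻²·K⁻¹
  (16.826 m) × (317 mN):  [m] · [kg·m·s⁻²] = kg·m²·s⁻²
The terms do not share a single dimension (kg·m²·s⁻² vs kg·m²·s⁻²·K⁻¹).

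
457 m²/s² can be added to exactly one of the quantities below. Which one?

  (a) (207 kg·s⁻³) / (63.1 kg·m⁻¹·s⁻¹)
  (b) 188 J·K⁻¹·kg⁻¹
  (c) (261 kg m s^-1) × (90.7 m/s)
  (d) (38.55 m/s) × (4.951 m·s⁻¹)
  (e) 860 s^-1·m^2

(d)

Reference: m²·s⁻².
Each option:
  (a) [kg·s⁻³] / [kg·m⁻¹·s⁻¹] = m·s⁻²
  (b) J·kg⁻¹·K⁻¹ = N·m·kg⁻¹·K⁻¹ = m²·s⁻²·K⁻¹
  (c) [kg·m·s⁻¹] · [m·s⁻¹] = kg·m²·s⁻²
  (d) [m·s⁻¹] · [m·s⁻¹] = m²·s⁻²  ← same
  (e) m²·s⁻¹
Only (d) matches m²·s⁻².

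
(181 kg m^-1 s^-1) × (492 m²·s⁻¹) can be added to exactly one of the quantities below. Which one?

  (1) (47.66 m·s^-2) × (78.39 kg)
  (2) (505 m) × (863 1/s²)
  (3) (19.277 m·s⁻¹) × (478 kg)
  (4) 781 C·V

Reference: [kg·m⁻¹·s⁻¹] · [m²·s⁻¹] = kg·m·s⁻².
Each option:
  (1) [m·s⁻²] · [kg] = kg·m·s⁻²  ← same
  (2) [m] · [s⁻²] = m·s⁻²
  (3) [m·s⁻¹] · [kg] = kg·m·s⁻¹
  (4) C·V = s·A·J·C⁻¹ = kg·m²·s⁻²
Only (1) matches kg·m·s⁻².

(1)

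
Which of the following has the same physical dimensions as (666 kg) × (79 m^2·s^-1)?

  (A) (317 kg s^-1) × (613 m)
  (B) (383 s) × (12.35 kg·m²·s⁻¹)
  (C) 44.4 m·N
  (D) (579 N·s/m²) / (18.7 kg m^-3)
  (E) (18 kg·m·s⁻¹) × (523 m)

Reference: [kg] · [m²·s⁻¹] = kg·m²·s⁻¹.
Each option:
  (A) [kg·s⁻¹] · [m] = kg·m·s⁻¹
  (B) [s] · [kg·m²·s⁻¹] = kg·m²
  (C) N·m = kg·m·s⁻²·m = kg·m²·s⁻²
  (D) [kg·m⁻¹·s⁻¹] / [kg·m⁻³] = m²·s⁻¹
  (E) [kg·m·s⁻¹] · [m] = kg·m²·s⁻¹  ← same
Only (E) matches kg·m²·s⁻¹.

(E)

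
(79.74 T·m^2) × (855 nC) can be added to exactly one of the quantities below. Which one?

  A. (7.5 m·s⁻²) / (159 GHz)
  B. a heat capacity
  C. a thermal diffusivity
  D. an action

Reference: [kg·m²·s⁻²·A⁻¹] · [s·A] = kg·m²·s⁻¹.
Each option:
  A. [m·s⁻²] / [s⁻¹] = m·s⁻¹
  B. [heat capacity] = kg·m²·s⁻²·K⁻¹
  C. [thermal diffusivity] = m²·s⁻¹
  D. [action] = kg·m²·s⁻¹  ← same
Only D. matches kg·m²·s⁻¹.

D.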